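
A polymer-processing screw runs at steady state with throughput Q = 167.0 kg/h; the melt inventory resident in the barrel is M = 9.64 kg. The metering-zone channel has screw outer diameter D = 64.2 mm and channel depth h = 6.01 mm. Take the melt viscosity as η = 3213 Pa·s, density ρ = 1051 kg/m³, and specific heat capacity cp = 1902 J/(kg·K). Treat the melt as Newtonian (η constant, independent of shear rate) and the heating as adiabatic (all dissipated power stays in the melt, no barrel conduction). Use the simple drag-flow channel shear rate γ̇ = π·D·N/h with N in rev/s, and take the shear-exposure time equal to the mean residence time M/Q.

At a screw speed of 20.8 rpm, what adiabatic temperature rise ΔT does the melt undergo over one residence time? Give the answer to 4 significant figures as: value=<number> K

Q_s = Q / 3600 = 167.0 / 3600 = 0.0463889 kg/s
t_res = M / Q_s = 9.64 ÷ 0.0463889 = 207.808 s
Convert to SI: D = 0.0642 m, h = 0.00601 m, N = 20.8/60 = 0.346667 rev/s
γ̇ = π D N / h = (π)(0.0642)(0.346667) / 0.00601 = 11.6338 s⁻¹
ΔT = η·γ̇²·t_res / (ρ·cp) = 3213 · (11.6338)² · 207.808 / (1051 · 1902) = 45.207 K

value=45.21 K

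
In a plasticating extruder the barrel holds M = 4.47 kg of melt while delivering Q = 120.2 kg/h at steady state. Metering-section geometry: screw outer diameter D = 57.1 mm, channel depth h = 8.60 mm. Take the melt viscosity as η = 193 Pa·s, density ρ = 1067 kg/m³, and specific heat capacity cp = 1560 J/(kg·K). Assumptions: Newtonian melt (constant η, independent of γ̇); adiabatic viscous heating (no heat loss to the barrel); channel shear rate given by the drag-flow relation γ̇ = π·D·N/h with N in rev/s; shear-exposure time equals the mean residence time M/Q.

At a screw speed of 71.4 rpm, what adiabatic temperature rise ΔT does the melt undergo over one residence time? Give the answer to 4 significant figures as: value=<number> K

value=9.564 K

Throughput in SI: Q_s = 120.2 kg/h ÷ 3600 s/h = 0.0333889 kg/s
t_res = M / Q_s = 4.47 ÷ 0.0333889 = 133.877 s
Geometry in metres: D = 57.1 mm → 0.0571 m, h = 8.60 mm → 0.0086 m; screw speed N = 71.4 rpm = 1.19 rev/s
Shear rate: γ̇ = πDN/h = π·0.0571·1.19/0.0086 = 24.8219 s⁻¹
Adiabatic rise: ΔT = η γ̇² t_res / (ρ cp) = 193·(24.8219)²·133.877 / (1067·1560) = 9.56407 K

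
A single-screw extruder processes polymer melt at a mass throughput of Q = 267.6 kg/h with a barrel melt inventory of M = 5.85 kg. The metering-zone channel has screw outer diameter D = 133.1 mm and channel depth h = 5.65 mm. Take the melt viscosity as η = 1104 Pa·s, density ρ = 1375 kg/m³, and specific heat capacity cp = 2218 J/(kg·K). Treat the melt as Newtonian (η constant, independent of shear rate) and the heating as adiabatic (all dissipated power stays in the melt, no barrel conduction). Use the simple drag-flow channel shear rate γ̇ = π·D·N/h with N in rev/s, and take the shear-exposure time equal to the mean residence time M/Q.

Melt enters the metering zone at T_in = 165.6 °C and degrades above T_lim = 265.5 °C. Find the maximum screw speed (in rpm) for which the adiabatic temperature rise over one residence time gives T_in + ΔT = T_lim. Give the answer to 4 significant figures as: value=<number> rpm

value=48.01 rpm

Throughput in SI: Q_s = 267.6 kg/h ÷ 3600 s/h = 0.0743333 kg/s
Mean residence time: t_res = M/Q_s = 5.85 kg / 0.0743333 kg/s = 78.6996 s
D = 133.1 mm = 0.1331 m;  h = 5.65 mm = 0.00565 m
ΔT_a = T_lim − T_in = 265.5 °C − 165.6 °C = 99.9 K
γ̇_max² = ΔT_a·ρ·cp/(η·t_res) = 99.9·1375·2218/(1104·78.6996) = 3506.62 s⁻²
γ̇_max = √3506.62 = 59.2167 s⁻¹
N_max = γ̇_max·h / (π·D) = 59.2167 · 0.00565 / (π · 0.1331) = 0.800138 rev/s = 48.0083 rpm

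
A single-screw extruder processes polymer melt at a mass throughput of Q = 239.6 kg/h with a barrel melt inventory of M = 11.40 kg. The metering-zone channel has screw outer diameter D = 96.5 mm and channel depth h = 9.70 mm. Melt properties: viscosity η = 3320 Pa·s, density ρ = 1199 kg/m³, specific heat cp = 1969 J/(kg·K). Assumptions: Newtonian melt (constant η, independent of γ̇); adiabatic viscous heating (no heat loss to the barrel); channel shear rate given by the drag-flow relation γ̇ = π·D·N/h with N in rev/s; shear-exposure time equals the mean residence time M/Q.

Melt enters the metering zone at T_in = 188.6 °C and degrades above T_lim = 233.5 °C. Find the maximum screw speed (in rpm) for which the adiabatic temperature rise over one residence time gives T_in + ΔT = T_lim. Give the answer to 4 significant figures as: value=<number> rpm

value=26.21 rpm

Throughput in SI: Q_s = 239.6 kg/h ÷ 3600 s/h = 0.0665556 kg/s
t_res = M / Q_s = 11.40 ÷ 0.0665556 = 171.285 s
D = 96.5 mm = 0.0965 m;  h = 9.70 mm = 0.0097 m
Allowable rise: ΔT_a = T_lim − T_in = 233.5 − 188.6 = 44.9 K
γ̇_max² = ΔT_a·ρ·cp/(η·t_res) = 44.9·1199·1969/(3320·171.285) = 186.403 s⁻²
γ̇_max = √186.403 = 13.6529 s⁻¹
N_max = γ̇_max·h / (π·D) = 13.6529 · 0.0097 / (π · 0.0965) = 0.436838 rev/s = 26.2103 rpm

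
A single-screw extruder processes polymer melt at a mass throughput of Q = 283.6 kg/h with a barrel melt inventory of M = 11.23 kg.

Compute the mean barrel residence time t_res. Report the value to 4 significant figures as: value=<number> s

Convert throughput: Q = 283.6 kg/h = 283.6/3600 = 0.0787778 kg/s
Mean residence time: t_res = M/Q_s = 11.23 kg / 0.0787778 kg/s = 142.553 s

value=142.6 s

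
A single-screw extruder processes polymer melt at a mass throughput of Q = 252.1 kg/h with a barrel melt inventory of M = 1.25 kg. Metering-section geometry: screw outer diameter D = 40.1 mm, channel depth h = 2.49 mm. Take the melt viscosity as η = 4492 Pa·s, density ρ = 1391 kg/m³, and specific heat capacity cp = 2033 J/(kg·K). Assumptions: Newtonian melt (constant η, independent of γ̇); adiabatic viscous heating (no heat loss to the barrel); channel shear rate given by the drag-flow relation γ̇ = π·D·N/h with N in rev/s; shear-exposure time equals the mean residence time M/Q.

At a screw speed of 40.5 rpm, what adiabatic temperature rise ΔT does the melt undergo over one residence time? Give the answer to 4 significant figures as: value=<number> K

value=33.07 K

Throughput in SI: Q_s = 252.1 kg/h ÷ 3600 s/h = 0.0700278 kg/s
t_res = M / Q_s = 1.25 ÷ 0.0700278 = 17.8501 s
Convert to SI: D = 0.0401 m, h = 0.00249 m, N = 40.5/60 = 0.675 rev/s
γ̇ = π D N / h = (π)(0.0401)(0.675) / 0.00249 = 34.1506 s⁻¹
ΔT = η·γ̇²·t_res / (ρ·cp) = 4492 · (34.1506)² · 17.8501 / (1391 · 2033) = 33.0683 K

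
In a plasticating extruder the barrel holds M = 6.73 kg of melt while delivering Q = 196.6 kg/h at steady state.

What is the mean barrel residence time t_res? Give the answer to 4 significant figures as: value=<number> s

Throughput in SI: Q_s = 196.6 kg/h ÷ 3600 s/h = 0.0546111 kg/s
t_res = M / Q_s = 6.73 / 0.0546111 = 123.235 s

value=123.2 s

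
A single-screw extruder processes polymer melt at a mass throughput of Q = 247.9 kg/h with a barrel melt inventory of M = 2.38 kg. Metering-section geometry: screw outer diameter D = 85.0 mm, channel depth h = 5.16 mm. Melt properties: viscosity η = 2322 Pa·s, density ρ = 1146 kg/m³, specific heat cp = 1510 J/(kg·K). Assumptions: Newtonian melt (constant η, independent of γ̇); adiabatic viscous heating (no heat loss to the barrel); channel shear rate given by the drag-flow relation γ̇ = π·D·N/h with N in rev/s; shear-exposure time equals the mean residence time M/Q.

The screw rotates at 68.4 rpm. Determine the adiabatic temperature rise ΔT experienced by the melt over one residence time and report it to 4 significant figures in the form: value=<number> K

Throughput in SI: Q_s = 247.9 kg/h ÷ 3600 s/h = 0.0688611 kg/s
t_res = M / Q_s = 2.38 ÷ 0.0688611 = 34.5623 s
Geometry in metres: D = 85.0 mm → 0.085 m, h = 5.16 mm → 0.00516 m; screw speed N = 68.4 rpm = 1.14 rev/s
Shear rate: γ̇ = πDN/h = π·0.085·1.14/0.00516 = 58.9962 s⁻¹
ΔT = η·γ̇²·t_res / (ρ·cp) = 2322 · (58.9962)² · 34.5623 / (1146 · 1510) = 161.418 K

value=161.4 K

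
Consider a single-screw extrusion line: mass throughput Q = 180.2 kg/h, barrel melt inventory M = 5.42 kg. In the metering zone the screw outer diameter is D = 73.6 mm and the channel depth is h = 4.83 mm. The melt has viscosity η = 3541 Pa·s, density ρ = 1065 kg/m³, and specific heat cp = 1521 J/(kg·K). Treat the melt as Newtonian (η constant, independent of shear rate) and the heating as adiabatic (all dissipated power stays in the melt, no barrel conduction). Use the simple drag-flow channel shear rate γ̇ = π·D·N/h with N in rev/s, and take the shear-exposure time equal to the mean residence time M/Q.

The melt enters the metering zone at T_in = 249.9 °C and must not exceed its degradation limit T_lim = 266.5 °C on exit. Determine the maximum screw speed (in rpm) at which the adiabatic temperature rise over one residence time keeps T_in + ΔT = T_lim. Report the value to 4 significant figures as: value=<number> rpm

Convert throughput: Q = 180.2 kg/h = 180.2/3600 = 0.0500556 kg/s
t_res = M / Q_s = 5.42 / 0.0500556 = 108.28 s
Geometry in SI: D = 73.6 mm → 0.0736 m, h = 4.83 mm → 0.00483 m
Allowable rise: ΔT_a = T_lim − T_in = 266.5 − 249.9 = 16.6 K
γ̇_max² = ΔT_a·ρ·cp/(η·t_res) = 16.6·1065·1521/(3541·108.28) = 70.1316 s⁻²
γ̇_max = sqrt(70.1316) = 8.37446 s⁻¹
N_max = γ̇_max h / (πD) = 8.37446·0.00483/(π·0.0736) = 0.174935 rev/s → ×60 = 10.4961 rpm

value=10.50 rpm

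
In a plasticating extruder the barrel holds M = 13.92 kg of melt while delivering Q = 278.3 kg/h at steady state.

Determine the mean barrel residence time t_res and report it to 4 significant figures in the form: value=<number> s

Q_s = Q / 3600 = 278.3 / 3600 = 0.0773056 kg/s
t_res = M / Q_s = 13.92 / 0.0773056 = 180.065 s

value=180.1 s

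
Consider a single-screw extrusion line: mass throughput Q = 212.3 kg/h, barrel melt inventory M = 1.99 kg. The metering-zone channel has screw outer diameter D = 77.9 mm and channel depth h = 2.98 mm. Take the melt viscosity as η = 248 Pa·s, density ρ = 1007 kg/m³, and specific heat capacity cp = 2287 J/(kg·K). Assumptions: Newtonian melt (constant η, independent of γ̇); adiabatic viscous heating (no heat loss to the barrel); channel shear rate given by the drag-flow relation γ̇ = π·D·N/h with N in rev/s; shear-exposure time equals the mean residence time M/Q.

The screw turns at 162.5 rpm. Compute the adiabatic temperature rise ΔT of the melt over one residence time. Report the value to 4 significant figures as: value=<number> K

value=179.8 K

Convert throughput: Q = 212.3 kg/h = 212.3/3600 = 0.0589722 kg/s
t_res = M / Q_s = 1.99 ÷ 0.0589722 = 33.7447 s
Geometry in metres: D = 77.9 mm → 0.0779 m, h = 2.98 mm → 0.00298 m; screw speed N = 162.5 rpm = 2.70833 rev/s
Shear rate: γ̇ = πDN/h = π·0.0779·2.70833/0.00298 = 222.42 s⁻¹
Adiabatic rise: ΔT = η γ̇² t_res / (ρ cp) = 248·(222.42)²·33.7447 / (1007·2287) = 179.766 K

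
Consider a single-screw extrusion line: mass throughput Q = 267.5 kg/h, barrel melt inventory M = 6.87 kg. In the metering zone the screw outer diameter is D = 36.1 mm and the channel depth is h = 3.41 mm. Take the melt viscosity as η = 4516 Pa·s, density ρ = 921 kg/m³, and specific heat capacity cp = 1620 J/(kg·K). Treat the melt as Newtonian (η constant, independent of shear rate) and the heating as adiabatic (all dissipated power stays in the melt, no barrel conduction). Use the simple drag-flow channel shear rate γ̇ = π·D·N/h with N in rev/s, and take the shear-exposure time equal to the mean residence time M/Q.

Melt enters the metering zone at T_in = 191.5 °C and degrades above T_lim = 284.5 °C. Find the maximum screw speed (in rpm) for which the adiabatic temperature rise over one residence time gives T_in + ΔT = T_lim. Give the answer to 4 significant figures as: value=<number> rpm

Convert throughput: Q = 267.5 kg/h = 267.5/3600 = 0.0743056 kg/s
Mean residence time: t_res = M/Q_s = 6.87 kg / 0.0743056 kg/s = 92.4561 s
Geometry in SI: D = 36.1 mm → 0.0361 m, h = 3.41 mm → 0.00341 m
Allowable rise: ΔT_a = T_lim − T_in = 284.5 − 191.5 = 93 K
γ̇_max² = ΔT_a·ρ·cp / (η·t_res) = [93 × 921 × 1620] / [4516 × 92.4561] = 332.329 s⁻²
Take the square root: γ̇_max = √(332.329) = 18.2299 s⁻¹
Solve γ̇ = πDN/h for N: N_max = γ̇_max·h/(π·D) = 18.2299 × 0.00341 / (π × 0.0361) = 0.548127 rev/s = 32.8876 rpm

value=32.89 rpm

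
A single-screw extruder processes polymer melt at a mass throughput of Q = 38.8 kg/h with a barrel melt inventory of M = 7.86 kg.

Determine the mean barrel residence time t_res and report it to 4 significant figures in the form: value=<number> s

Throughput in SI: Q_s = 38.8 kg/h ÷ 3600 s/h = 0.0107778 kg/s
t_res = M / Q_s = 7.86 / 0.0107778 = 729.278 s

value=729.3 s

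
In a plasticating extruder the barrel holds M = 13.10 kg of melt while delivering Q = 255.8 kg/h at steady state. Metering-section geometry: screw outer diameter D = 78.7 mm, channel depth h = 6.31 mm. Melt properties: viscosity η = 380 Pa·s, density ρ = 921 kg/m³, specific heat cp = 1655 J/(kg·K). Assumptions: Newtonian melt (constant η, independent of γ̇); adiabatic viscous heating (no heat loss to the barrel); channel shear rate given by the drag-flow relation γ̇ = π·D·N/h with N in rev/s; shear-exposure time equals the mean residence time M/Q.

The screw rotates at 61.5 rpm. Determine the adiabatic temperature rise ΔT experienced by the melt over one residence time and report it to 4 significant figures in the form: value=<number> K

value=74.14 K

Throughput in SI: Q_s = 255.8 kg/h ÷ 3600 s/h = 0.0710556 kg/s
t_res = M / Q_s = 13.10 / 0.0710556 = 184.363 s
Geometry in metres: D = 78.7 mm → 0.0787 m, h = 6.31 mm → 0.00631 m; screw speed N = 61.5 rpm = 1.025 rev/s
Shear rate: γ̇ = πDN/h = π·0.0787·1.025/0.00631 = 40.1623 s⁻¹
ΔT = η·γ̇²·t_res/(ρ·cp) = [380 × 40.1623² × 184.363] / [921 × 1655] = 74.1374 K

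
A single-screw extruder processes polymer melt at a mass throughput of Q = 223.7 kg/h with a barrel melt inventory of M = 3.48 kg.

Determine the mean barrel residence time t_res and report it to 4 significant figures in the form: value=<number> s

Convert throughput: Q = 223.7 kg/h = 223.7/3600 = 0.0621389 kg/s
t_res = M / Q_s = 3.48 ÷ 0.0621389 = 56.0036 s

value=56.00 s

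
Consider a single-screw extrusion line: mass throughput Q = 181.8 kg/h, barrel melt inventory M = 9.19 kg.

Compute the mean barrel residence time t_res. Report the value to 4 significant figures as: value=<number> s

value=182.0 s

Throughput in SI: Q_s = 181.8 kg/h ÷ 3600 s/h = 0.0505 kg/s
Mean residence time: t_res = M/Q_s = 9.19 kg / 0.0505 kg/s = 181.98 s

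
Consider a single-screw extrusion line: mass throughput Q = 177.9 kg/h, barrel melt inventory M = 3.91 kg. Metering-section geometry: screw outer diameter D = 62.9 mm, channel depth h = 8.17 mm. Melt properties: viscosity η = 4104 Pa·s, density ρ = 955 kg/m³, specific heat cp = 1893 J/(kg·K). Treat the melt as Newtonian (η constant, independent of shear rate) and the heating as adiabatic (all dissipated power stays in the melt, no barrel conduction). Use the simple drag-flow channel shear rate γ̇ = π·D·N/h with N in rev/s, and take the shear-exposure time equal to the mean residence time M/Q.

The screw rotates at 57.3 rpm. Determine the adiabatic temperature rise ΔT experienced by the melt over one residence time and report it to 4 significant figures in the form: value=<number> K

Q_s = Q / 3600 = 177.9 / 3600 = 0.0494167 kg/s
t_res = M / Q_s = 3.91 / 0.0494167 = 79.1231 s
Geometry in metres: D = 62.9 mm → 0.0629 m, h = 8.17 mm → 0.00817 m; screw speed N = 57.3 rpm = 0.955 rev/s
γ̇ = π D N / h = (π)(0.0629)(0.955) / 0.00817 = 23.0984 s⁻¹
ΔT = η·γ̇²·t_res/(ρ·cp) = [4104 × 23.0984² × 79.1231] / [955 × 1893] = 95.8342 K

value=95.83 K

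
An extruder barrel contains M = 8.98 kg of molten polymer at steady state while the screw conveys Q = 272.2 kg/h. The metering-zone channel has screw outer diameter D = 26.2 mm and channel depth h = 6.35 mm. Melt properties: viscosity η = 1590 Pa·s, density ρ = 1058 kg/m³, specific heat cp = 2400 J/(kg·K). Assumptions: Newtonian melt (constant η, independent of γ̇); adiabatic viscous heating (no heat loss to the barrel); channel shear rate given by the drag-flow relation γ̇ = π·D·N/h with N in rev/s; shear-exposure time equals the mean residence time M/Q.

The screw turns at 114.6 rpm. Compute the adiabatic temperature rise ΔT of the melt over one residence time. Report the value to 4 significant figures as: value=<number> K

Convert throughput: Q = 272.2 kg/h = 272.2/3600 = 0.0756111 kg/s
t_res = M / Q_s = 8.98 ÷ 0.0756111 = 118.766 s
D = 26.2 mm = 0.0262 m;  h = 6.35 mm = 0.00635 m;  N = 114.6 rpm / 60 = 1.91 rev/s
γ̇ = π·D·N / h = π · 0.0262 · 1.91 / 0.00635 = 24.7577 s⁻¹
Adiabatic rise: ΔT = η γ̇² t_res / (ρ cp) = 1590·(24.7577)²·118.766 / (1058·2400) = 45.584 K

value=45.58 K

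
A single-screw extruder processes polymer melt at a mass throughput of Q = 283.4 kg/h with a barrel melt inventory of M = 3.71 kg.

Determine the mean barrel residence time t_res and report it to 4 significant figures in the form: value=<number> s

value=47.13 s

Q_s = Q / 3600 = 283.4 / 3600 = 0.0787222 kg/s
t_res = M / Q_s = 3.71 / 0.0787222 = 47.1277 s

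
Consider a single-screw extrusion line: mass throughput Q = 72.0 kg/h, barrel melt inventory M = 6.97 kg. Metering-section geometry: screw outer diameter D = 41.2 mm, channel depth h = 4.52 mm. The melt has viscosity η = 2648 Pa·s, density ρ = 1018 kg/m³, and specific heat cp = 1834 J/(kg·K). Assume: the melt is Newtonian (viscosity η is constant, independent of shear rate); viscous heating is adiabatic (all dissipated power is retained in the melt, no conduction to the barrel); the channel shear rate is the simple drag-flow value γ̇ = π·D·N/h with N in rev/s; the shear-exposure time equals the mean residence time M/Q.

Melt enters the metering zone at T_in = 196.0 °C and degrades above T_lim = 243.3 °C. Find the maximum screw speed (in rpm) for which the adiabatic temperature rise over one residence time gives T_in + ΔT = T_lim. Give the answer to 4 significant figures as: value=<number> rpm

value=20.50 rpm

Q_s = Q / 3600 = 72.0 / 3600 = 0.02 kg/s
t_res = M / Q_s = 6.97 / 0.02 = 348.5 s
D = 41.2 mm = 0.0412 m;  h = 4.52 mm = 0.00452 m
ΔT_a = T_lim − T_in = 243.3 °C − 196.0 °C = 47.3 K
γ̇_max² = ΔT_a·ρ·cp/(η·t_res) = 47.3·1018·1834/(2648·348.5) = 95.6946 s⁻²
Take the square root: γ̇_max = √(95.6946) = 9.78236 s⁻¹
Solve γ̇ = πDN/h for N: N_max = γ̇_max·h/(π·D) = 9.78236 × 0.00452 / (π × 0.0412) = 0.341614 rev/s = 20.4968 rpm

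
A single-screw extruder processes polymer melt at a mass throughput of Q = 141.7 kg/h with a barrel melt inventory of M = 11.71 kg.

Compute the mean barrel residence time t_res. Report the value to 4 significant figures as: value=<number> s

value=297.5 s

Throughput in SI: Q_s = 141.7 kg/h ÷ 3600 s/h = 0.0393611 kg/s
t_res = M / Q_s = 11.71 ÷ 0.0393611 = 297.502 s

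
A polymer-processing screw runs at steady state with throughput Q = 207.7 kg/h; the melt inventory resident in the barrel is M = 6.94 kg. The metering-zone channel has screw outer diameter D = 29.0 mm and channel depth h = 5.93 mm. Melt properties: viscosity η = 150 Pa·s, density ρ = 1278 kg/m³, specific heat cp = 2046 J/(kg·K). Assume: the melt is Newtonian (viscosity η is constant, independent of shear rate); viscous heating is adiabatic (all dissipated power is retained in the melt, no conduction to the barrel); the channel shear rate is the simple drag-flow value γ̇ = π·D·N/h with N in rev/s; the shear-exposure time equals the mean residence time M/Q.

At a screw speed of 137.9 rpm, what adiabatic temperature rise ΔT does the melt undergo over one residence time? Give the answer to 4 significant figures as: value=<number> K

Q_s = Q / 3600 = 207.7 / 3600 = 0.0576944 kg/s
Mean residence time: t_res = M/Q_s = 6.94 kg / 0.0576944 kg/s = 120.289 s
Geometry in metres: D = 29.0 mm → 0.029 m, h = 5.93 mm → 0.00593 m; screw speed N = 137.9 rpm = 2.29833 rev/s
γ̇ = π D N / h = (π)(0.029)(2.29833) / 0.00593 = 35.3107 s⁻¹
ΔT = η·γ̇²·t_res / (ρ·cp) = 150 · (35.3107)² · 120.289 / (1278 · 2046) = 8.60385 K

value=8.604 K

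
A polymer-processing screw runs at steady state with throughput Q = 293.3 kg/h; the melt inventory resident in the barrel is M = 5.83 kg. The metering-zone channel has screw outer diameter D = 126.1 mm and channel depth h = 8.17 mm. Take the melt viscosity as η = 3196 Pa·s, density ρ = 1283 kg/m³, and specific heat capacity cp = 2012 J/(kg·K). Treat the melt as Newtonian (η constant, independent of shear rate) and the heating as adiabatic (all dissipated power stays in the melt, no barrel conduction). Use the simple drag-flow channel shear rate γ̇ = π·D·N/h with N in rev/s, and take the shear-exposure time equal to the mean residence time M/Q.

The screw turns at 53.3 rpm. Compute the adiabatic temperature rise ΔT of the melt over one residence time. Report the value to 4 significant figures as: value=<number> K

value=164.4 K

Q_s = Q / 3600 = 293.3 / 3600 = 0.0814722 kg/s
t_res = M / Q_s = 5.83 ÷ 0.0814722 = 71.5581 s
Convert to SI: D = 0.1261 m, h = 0.00817 m, N = 53.3/60 = 0.888333 rev/s
γ̇ = π D N / h = (π)(0.1261)(0.888333) / 0.00817 = 43.0744 s⁻¹
Adiabatic rise: ΔT = η γ̇² t_res / (ρ cp) = 3196·(43.0744)²·71.5581 / (1283·2012) = 164.38 K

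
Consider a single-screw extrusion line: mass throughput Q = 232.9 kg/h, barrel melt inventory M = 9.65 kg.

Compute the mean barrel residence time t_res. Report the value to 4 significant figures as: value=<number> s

Throughput in SI: Q_s = 232.9 kg/h ÷ 3600 s/h = 0.0646944 kg/s
t_res = M / Q_s = 9.65 / 0.0646944 = 149.163 s

value=149.2 s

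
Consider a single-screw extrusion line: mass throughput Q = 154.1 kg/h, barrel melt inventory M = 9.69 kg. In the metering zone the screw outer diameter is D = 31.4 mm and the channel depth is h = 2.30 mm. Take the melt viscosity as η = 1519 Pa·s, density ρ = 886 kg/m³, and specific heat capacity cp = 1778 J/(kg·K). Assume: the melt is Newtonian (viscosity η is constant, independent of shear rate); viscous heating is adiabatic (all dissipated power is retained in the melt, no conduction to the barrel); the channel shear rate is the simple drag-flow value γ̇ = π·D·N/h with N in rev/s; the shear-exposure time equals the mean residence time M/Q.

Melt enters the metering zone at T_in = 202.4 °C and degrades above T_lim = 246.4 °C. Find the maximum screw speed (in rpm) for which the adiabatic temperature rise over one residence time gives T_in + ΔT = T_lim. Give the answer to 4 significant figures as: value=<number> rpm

Convert throughput: Q = 154.1 kg/h = 154.1/3600 = 0.0428056 kg/s
t_res = M / Q_s = 9.69 / 0.0428056 = 226.372 s
Convert to metres: D = 0.0314 m, h = 0.0023 m
ΔT_a = T_lim − T_in = 246.4 °C − 202.4 °C = 44 K
Invert ΔT = ηγ̇²t_res/(ρcp) for γ̇: γ̇_max² = ΔT_a ρ cp / (η t_res) = 44·886·1778 / (1519·226.372) = 201.575 s⁻²
Take the square root: γ̇_max = √(201.575) = 14.1977 s⁻¹
N_max = γ̇_max·h / (π·D) = 14.1977 · 0.0023 / (π · 0.0314) = 0.331029 rev/s = 19.8618 rpm

value=19.86 rpm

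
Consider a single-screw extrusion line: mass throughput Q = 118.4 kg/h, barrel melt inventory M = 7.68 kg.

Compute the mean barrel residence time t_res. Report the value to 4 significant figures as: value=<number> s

value=233.5 s

Q_s = Q / 3600 = 118.4 / 3600 = 0.0328889 kg/s
Mean residence time: t_res = M/Q_s = 7.68 kg / 0.0328889 kg/s = 233.514 s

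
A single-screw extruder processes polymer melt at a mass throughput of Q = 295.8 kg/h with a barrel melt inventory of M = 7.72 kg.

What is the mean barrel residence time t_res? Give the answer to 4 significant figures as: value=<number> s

value=93.96 s

Q_s = Q / 3600 = 295.8 / 3600 = 0.0821667 kg/s
t_res = M / Q_s = 7.72 ÷ 0.0821667 = 93.9554 s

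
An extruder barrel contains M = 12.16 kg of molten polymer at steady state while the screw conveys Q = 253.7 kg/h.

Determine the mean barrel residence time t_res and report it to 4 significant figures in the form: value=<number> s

Throughput in SI: Q_s = 253.7 kg/h ÷ 3600 s/h = 0.0704722 kg/s
t_res = M / Q_s = 12.16 / 0.0704722 = 172.55 s

value=172.6 s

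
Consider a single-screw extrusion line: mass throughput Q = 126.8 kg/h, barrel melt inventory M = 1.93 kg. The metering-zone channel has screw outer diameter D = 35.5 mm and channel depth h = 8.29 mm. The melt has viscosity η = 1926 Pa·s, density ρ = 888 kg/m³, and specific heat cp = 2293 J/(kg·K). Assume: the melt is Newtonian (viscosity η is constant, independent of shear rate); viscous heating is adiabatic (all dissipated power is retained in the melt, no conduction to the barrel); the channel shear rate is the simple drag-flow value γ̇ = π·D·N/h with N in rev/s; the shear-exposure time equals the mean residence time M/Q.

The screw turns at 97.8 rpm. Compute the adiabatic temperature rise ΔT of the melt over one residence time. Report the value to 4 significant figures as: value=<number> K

Convert throughput: Q = 126.8 kg/h = 126.8/3600 = 0.0352222 kg/s
t_res = M / Q_s = 1.93 ÷ 0.0352222 = 54.795 s
D = 35.5 mm = 0.0355 m;  h = 8.29 mm = 0.00829 m;  N = 97.8 rpm / 60 = 1.63 rev/s
Shear rate: γ̇ = πDN/h = π·0.0355·1.63/0.00829 = 21.9286 s⁻¹
ΔT = η·γ̇²·t_res / (ρ·cp) = 1926 · (21.9286)² · 54.795 / (888 · 2293) = 24.9231 K

value=24.92 K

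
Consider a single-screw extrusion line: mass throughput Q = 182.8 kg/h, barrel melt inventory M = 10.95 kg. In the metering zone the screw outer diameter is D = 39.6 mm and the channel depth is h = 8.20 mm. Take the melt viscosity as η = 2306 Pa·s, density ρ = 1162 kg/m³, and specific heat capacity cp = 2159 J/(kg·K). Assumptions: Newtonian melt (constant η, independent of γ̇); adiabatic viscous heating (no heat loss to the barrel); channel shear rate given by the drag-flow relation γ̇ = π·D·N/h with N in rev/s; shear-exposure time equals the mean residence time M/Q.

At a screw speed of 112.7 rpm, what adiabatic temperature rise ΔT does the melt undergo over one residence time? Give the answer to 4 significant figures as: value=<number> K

Convert throughput: Q = 182.8 kg/h = 182.8/3600 = 0.0507778 kg/s
t_res = M / Q_s = 10.95 ÷ 0.0507778 = 215.646 s
Convert to SI: D = 0.0396 m, h = 0.0082 m, N = 112.7/60 = 1.87833 rev/s
γ̇ = π·D·N / h = π · 0.0396 · 1.87833 / 0.0082 = 28.4973 s⁻¹
ΔT = η·γ̇²·t_res/(ρ·cp) = [2306 × 28.4973² × 215.646] / [1162 × 2159] = 160.971 K

value=161.0 K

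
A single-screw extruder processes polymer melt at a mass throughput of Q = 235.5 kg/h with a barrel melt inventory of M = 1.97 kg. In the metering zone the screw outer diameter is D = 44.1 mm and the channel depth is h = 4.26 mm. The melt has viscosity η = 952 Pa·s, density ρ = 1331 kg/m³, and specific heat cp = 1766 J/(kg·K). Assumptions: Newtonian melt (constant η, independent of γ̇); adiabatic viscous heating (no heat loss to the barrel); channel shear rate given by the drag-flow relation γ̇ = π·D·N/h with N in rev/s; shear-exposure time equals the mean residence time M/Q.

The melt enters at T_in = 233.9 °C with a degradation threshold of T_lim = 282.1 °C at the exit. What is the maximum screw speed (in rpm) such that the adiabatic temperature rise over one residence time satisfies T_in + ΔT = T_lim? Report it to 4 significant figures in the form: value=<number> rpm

value=116.0 rpm

Convert throughput: Q = 235.5 kg/h = 235.5/3600 = 0.0654167 kg/s
Mean residence time: t_res = M/Q_s = 1.97 kg / 0.0654167 kg/s = 30.1146 s
Geometry in SI: D = 44.1 mm → 0.0441 m, h = 4.26 mm → 0.00426 m
ΔT_a = T_lim − T_in = 282.1 °C − 233.9 °C = 48.2 K
γ̇_max² = ΔT_a·ρ·cp/(η·t_res) = 48.2·1331·1766/(952·30.1146) = 3951.86 s⁻²
γ̇_max = sqrt(3951.86) = 62.8638 s⁻¹
Solve γ̇ = πDN/h for N: N_max = γ̇_max·h/(π·D) = 62.8638 × 0.00426 / (π × 0.0441) = 1.93295 rev/s = 115.977 rpm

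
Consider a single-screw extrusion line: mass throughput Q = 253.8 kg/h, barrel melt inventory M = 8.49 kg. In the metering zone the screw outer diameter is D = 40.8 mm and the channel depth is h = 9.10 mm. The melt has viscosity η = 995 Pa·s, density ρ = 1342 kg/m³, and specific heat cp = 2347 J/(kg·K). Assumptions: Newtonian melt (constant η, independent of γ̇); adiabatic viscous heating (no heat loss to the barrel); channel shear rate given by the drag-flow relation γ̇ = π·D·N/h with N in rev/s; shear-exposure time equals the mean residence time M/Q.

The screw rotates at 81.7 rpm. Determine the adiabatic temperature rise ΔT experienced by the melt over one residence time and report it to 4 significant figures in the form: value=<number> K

Q_s = Q / 3600 = 253.8 / 3600 = 0.0705 kg/s
Mean residence time: t_res = M/Q_s = 8.49 kg / 0.0705 kg/s = 120.426 s
Convert to SI: D = 0.0408 m, h = 0.0091 m, N = 81.7/60 = 1.36167 rev/s
Shear rate: γ̇ = πDN/h = π·0.0408·1.36167/0.0091 = 19.1796 s⁻¹
ΔT = η·γ̇²·t_res / (ρ·cp) = 995 · (19.1796)² · 120.426 / (1342 · 2347) = 13.9944 K

value=13.99 K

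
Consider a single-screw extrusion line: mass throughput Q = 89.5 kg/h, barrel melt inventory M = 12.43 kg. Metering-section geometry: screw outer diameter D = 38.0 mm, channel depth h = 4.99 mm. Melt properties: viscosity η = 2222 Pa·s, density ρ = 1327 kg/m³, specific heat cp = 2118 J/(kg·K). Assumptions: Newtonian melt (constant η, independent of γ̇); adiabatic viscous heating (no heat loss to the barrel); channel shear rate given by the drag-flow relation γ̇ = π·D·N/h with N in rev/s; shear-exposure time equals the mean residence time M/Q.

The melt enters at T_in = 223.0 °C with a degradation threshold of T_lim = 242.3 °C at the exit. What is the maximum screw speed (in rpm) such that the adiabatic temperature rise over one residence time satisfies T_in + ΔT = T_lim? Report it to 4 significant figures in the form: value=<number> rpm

Convert throughput: Q = 89.5 kg/h = 89.5/3600 = 0.0248611 kg/s
t_res = M / Q_s = 12.43 ÷ 0.0248611 = 499.978 s
D = 38.0 mm = 0.038 m;  h = 4.99 mm = 0.00499 m
ΔT_a = T_lim − T_in = 242.3 °C − 223.0 °C = 19.3 K
Invert ΔT = ηγ̇²t_res/(ρcp) for γ̇: γ̇_max² = ΔT_a ρ cp / (η t_res) = 19.3·1327·2118 / (2222·499.978) = 48.8269 s⁻²
Take the square root: γ̇_max = √(48.8269) = 6.98763 s⁻¹
N_max = γ̇_max·h / (π·D) = 6.98763 · 0.00499 / (π · 0.038) = 0.292077 rev/s = 17.5246 rpm

value=17.52 rpm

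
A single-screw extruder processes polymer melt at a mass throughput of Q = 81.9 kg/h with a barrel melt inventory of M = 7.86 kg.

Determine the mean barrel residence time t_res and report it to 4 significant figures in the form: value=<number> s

Convert throughput: Q = 81.9 kg/h = 81.9/3600 = 0.02275 kg/s
t_res = M / Q_s = 7.86 ÷ 0.02275 = 345.495 s

value=345.5 s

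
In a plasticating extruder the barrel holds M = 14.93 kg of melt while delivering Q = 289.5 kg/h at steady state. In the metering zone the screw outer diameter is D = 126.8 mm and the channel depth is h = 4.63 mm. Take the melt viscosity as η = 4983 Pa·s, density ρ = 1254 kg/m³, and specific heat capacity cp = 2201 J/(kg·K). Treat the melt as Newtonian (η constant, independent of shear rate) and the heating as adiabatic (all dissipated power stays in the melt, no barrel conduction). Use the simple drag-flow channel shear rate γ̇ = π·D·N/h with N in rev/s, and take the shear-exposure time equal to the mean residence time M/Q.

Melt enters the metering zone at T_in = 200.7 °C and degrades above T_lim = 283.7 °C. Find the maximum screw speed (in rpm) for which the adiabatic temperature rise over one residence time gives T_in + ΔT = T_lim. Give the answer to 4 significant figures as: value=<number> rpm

value=10.97 rpm

Q_s = Q / 3600 = 289.5 / 3600 = 0.0804167 kg/s
Mean residence time: t_res = M/Q_s = 14.93 kg / 0.0804167 kg/s = 185.658 s
Geometry in SI: D = 126.8 mm → 0.1268 m, h = 4.63 mm → 0.00463 m
ΔT_a = T_lim − T_in = 283.7 − 200.7 = 83 K
Invert ΔT = ηγ̇²t_res/(ρcp) for γ̇: γ̇_max² = ΔT_a ρ cp / (η t_res) = 83·1254·2201 / (4983·185.658) = 247.623 s⁻²
γ̇_max = √247.623 = 15.736 s⁻¹
Solve γ̇ = πDN/h for N: N_max = γ̇_max·h/(π·D) = 15.736 × 0.00463 / (π × 0.1268) = 0.182897 rev/s = 10.9738 rpm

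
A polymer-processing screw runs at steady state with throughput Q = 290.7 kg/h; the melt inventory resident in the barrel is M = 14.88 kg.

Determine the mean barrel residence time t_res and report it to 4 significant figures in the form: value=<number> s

Q_s = Q / 3600 = 290.7 / 3600 = 0.08075 kg/s
t_res = M / Q_s = 14.88 / 0.08075 = 184.272 s

value=184.3 s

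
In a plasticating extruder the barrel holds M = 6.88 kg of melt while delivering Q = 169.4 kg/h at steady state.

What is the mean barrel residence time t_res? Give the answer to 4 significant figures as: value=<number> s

Q_s = Q / 3600 = 169.4 / 3600 = 0.0470556 kg/s
t_res = M / Q_s = 6.88 / 0.0470556 = 146.21 s

value=146.2 s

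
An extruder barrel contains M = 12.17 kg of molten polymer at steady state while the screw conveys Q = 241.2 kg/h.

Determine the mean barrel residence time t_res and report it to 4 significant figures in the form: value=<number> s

Convert throughput: Q = 241.2 kg/h = 241.2/3600 = 0.067 kg/s
Mean residence time: t_res = M/Q_s = 12.17 kg / 0.067 kg/s = 181.642 s

value=181.6 s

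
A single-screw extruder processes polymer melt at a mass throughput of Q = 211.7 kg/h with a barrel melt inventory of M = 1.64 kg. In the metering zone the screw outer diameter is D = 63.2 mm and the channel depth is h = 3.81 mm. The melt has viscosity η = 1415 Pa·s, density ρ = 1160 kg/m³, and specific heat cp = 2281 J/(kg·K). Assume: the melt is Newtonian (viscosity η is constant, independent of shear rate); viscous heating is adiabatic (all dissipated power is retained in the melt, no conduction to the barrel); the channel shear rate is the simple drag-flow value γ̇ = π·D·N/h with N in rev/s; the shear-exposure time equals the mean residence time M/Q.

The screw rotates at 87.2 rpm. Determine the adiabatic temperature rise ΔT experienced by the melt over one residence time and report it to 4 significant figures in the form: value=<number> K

value=85.55 K

Q_s = Q / 3600 = 211.7 / 3600 = 0.0588056 kg/s
t_res = M / Q_s = 1.64 / 0.0588056 = 27.8885 s
Geometry in metres: D = 63.2 mm → 0.0632 m, h = 3.81 mm → 0.00381 m; screw speed N = 87.2 rpm = 1.45333 rev/s
Shear rate: γ̇ = πDN/h = π·0.0632·1.45333/0.00381 = 75.7368 s⁻¹
ΔT = η·γ̇²·t_res/(ρ·cp) = [1415 × 75.7368² × 27.8885] / [1160 × 2281] = 85.5486 K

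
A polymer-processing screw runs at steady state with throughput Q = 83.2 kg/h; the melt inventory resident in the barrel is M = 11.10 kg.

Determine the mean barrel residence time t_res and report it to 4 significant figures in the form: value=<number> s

Convert throughput: Q = 83.2 kg/h = 83.2/3600 = 0.0231111 kg/s
t_res = M / Q_s = 11.10 ÷ 0.0231111 = 480.288 s

value=480.3 s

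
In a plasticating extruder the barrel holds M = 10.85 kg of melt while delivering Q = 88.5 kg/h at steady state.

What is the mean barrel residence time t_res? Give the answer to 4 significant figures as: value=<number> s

value=441.4 s

Q_s = Q / 3600 = 88.5 / 3600 = 0.0245833 kg/s
t_res = M / Q_s = 10.85 / 0.0245833 = 441.356 s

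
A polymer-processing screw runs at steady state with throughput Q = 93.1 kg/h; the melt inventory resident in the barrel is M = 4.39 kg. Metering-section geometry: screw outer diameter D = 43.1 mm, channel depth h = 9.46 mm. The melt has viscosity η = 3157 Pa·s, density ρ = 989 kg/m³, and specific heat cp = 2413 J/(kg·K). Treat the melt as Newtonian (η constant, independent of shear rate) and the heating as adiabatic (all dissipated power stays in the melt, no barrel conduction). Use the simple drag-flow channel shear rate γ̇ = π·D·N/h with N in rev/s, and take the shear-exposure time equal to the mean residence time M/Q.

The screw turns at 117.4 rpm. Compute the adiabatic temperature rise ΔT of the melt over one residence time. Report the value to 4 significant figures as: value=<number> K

value=176.1 K

Throughput in SI: Q_s = 93.1 kg/h ÷ 3600 s/h = 0.0258611 kg/s
Mean residence time: t_res = M/Q_s = 4.39 kg / 0.0258611 kg/s = 169.753 s
Geometry in metres: D = 43.1 mm → 0.0431 m, h = 9.46 mm → 0.00946 m; screw speed N = 117.4 rpm = 1.95667 rev/s
Shear rate: γ̇ = πDN/h = π·0.0431·1.95667/0.00946 = 28.0061 s⁻¹
ΔT = η·γ̇²·t_res / (ρ·cp) = 3157 · (28.0061)² · 169.753 / (989 · 2413) = 176.134 K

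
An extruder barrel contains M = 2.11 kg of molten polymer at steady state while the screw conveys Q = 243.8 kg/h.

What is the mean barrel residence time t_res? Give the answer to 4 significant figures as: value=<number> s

Convert throughput: Q = 243.8 kg/h = 243.8/3600 = 0.0677222 kg/s
t_res = M / Q_s = 2.11 / 0.0677222 = 31.1567 s

value=31.16 s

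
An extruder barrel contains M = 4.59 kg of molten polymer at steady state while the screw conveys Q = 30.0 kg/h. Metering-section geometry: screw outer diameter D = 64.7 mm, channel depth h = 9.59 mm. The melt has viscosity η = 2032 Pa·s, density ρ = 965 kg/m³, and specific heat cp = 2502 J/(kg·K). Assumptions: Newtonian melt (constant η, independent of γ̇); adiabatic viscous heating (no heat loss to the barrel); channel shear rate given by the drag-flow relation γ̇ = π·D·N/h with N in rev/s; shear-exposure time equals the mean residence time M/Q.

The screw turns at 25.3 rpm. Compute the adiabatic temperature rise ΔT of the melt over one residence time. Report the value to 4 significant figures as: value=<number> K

Throughput in SI: Q_s = 30.0 kg/h ÷ 3600 s/h = 0.00833333 kg/s
t_res = M / Q_s = 4.59 / 0.00833333 = 550.8 s
D = 64.7 mm = 0.0647 m;  h = 9.59 mm = 0.00959 m;  N = 25.3 rpm / 60 = 0.421667 rev/s
γ̇ = π D N / h = (π)(0.0647)(0.421667) / 0.00959 = 8.93727 s⁻¹
ΔT = η·γ̇²·t_res/(ρ·cp) = [2032 × 8.93727² × 550.8] / [965 × 2502] = 37.0265 K

value=37.03 K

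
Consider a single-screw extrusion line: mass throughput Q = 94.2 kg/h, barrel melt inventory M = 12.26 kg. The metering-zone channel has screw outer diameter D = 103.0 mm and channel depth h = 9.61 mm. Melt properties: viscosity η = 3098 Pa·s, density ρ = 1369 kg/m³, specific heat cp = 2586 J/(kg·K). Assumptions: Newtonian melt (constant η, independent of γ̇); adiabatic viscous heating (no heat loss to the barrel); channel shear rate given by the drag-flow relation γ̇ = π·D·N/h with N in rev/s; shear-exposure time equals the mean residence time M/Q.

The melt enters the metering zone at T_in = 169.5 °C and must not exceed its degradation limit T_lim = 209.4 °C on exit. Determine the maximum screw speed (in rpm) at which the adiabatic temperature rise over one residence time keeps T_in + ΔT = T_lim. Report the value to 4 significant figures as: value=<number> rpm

Convert throughput: Q = 94.2 kg/h = 94.2/3600 = 0.0261667 kg/s
Mean residence time: t_res = M/Q_s = 12.26 kg / 0.0261667 kg/s = 468.535 s
Convert to metres: D = 0.103 m, h = 0.00961 m
ΔT_a = T_lim − T_in = 209.4 °C − 169.5 °C = 39.9 K
Invert ΔT = ηγ̇²t_res/(ρcp) for γ̇: γ̇_max² = ΔT_a ρ cp / (η t_res) = 39.9·1369·2586 / (3098·468.535) = 97.3154 s⁻²
γ̇_max = √97.3154 = 9.86485 s⁻¹
N_max = γ̇_max·h / (π·D) = 9.86485 · 0.00961 / (π · 0.103) = 0.292973 rev/s = 17.5784 rpm

value=17.58 rpm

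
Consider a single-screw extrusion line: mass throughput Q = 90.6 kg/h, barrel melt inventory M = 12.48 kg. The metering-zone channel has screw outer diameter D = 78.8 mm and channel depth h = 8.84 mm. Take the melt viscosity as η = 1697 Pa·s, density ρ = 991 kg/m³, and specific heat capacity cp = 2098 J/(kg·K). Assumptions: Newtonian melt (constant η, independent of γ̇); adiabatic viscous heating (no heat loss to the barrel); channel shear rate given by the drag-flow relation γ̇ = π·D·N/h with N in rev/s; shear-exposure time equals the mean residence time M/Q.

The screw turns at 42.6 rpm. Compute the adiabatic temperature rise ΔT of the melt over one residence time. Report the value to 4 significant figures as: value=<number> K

Throughput in SI: Q_s = 90.6 kg/h ÷ 3600 s/h = 0.0251667 kg/s
Mean residence time: t_res = M/Q_s = 12.48 kg / 0.0251667 kg/s = 495.894 s
Geometry in metres: D = 78.8 mm → 0.0788 m, h = 8.84 mm → 0.00884 m; screw speed N = 42.6 rpm = 0.71 rev/s
γ̇ = π·D·N / h = π · 0.0788 · 0.71 / 0.00884 = 19.883 s⁻¹
ΔT = η·γ̇²·t_res / (ρ·cp) = 1697 · (19.883)² · 495.894 / (991 · 2098) = 160.013 K

value=160.0 K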